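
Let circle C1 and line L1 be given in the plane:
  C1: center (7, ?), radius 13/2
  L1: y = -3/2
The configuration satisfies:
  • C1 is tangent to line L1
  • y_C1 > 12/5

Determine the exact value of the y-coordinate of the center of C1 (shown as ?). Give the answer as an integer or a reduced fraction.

5

1. [C1‖L1]  y_C1² + 3y_C1 − 40 = 0  ⇒  y_C1 = -8 or 5
2. given y_C1 > 12/5: keep 5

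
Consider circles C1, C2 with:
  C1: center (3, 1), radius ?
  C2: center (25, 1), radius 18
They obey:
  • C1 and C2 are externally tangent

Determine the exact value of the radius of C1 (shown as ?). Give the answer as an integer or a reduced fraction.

1. [ext C1·C2]  r_C1² + 36r_C1 − 160 = 0  ⇒  r_C1 = 4 (r>0 drops 1)

4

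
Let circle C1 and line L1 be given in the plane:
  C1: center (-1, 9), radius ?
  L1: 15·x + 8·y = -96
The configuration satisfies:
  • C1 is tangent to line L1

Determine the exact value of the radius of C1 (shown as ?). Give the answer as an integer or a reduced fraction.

1. [C1‖L1]  r_C1² − 81 = 0  ⇒  r_C1 = 9 (r>0 drops 1)

9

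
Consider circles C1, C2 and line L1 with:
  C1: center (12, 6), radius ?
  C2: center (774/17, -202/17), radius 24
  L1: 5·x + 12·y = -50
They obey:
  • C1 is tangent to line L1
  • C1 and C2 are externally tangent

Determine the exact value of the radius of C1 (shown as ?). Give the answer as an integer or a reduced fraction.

14

1. [C1‖L1]  r_C1² − 196 = 0  ⇒  r_C1 = 14 (r>0 drops 1)
2. [ext C1·C2]  r_C1² + 48r_C1 − 868 = 0  ⇒  r_C1 = 14 (r>0 drops 1)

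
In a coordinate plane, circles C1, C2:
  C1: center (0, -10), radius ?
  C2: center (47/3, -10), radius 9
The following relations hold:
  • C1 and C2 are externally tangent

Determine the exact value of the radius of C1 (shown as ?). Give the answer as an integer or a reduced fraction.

1. [ext C1·C2]  r_C1² + 18r_C1 − 1480/9 = 0  ⇒  r_C1 = 20/3 (r>0 drops 1)

20/3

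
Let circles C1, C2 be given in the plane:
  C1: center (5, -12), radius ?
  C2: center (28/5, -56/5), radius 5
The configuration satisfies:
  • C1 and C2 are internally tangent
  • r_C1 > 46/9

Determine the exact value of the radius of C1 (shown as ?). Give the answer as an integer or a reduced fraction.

1. [int C1,C2]  r_C1² − 10r_C1 + 24 = 0  ⇒  r_C1 = 4 or 6
2. given r_C1 > 46/9: keep 6

6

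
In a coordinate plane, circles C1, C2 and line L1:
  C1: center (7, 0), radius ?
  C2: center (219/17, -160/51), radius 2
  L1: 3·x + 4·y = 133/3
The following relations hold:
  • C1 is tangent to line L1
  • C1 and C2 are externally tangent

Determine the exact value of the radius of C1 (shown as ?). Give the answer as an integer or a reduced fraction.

14/3

1. [C1‖L1]  r_C1² − 196/9 = 0  ⇒  r_C1 = 14/3 (r>0 drops 1)
2. [ext C1·C2]  r_C1² + 4r_C1 − 364/9 = 0  ⇒  r_C1 = 14/3 (r>0 drops 1)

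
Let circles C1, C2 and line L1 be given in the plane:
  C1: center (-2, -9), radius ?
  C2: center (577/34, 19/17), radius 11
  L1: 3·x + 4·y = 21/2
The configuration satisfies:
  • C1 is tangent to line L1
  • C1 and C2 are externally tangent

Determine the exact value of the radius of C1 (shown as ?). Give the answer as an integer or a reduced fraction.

1. [C1‖L1]  r_C1² − 441/4 = 0  ⇒  r_C1 = 21/2 (r>0 drops 1)
2. [ext C1·C2]  r_C1² + 22r_C1 − 1365/4 = 0  ⇒  r_C1 = 21/2 (r>0 drops 1)

21/2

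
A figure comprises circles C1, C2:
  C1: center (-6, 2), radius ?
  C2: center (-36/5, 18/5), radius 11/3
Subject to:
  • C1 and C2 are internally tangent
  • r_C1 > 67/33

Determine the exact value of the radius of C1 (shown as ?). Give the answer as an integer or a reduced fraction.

17/3

1. [int C1,C2]  r_C1² − (22/3)r_C1 + 85/9 = 0  ⇒  r_C1 = 5/3 or 17/3
2. given r_C1 > 67/33: keep 17/3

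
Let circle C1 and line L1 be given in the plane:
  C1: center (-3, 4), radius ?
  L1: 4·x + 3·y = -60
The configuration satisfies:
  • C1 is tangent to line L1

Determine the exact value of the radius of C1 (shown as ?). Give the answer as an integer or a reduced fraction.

12

1. [C1‖L1]  r_C1² − 144 = 0  ⇒  r_C1 = 12 (r>0 drops 1)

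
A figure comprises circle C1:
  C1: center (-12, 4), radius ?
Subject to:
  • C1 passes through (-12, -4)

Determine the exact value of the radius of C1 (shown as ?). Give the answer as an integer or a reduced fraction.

1. [C1∋P]  r_C1² − 64 = 0  ⇒  r_C1 = 8 (r>0 drops 1)

8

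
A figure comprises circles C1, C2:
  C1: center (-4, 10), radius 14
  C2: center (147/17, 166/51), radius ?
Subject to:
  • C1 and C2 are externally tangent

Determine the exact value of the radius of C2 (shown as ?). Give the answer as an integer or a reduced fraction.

1. [ext C1·C2]  r_C2² + 28r_C2 − 85/9 = 0  ⇒  r_C2 = 1/3 (r>0 drops 1)

1/3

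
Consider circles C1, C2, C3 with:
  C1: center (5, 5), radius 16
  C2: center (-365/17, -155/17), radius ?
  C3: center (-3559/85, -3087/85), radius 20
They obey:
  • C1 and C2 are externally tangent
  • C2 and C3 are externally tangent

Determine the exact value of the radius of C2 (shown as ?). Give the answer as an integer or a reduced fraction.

14

1. [ext C1·C2]  r_C2² + 32r_C2 − 644 = 0  ⇒  r_C2 = 14 (r>0 drops 1)
2. [ext C2·C3]  r_C2² + 40r_C2 − 756 = 0  ⇒  r_C2 = 14 (r>0 drops 1)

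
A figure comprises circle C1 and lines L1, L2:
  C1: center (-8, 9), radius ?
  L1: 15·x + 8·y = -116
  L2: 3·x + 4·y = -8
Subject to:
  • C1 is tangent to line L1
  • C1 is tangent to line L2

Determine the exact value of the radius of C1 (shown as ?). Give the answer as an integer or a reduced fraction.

1. [C1‖L1]  r_C1² − 16 = 0  ⇒  r_C1 = 4 (r>0 drops 1)
2. [C1‖L2]  r_C1² − 16 = 0  ⇒  r_C1 = 4 (r>0 drops 1)

4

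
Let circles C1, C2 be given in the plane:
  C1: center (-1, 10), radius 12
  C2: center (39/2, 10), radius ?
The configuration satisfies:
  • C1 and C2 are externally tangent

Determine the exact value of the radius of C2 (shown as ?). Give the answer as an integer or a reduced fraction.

1. [ext C1·C2]  r_C2² + 24r_C2 − 1105/4 = 0  ⇒  r_C2 = 17/2 (r>0 drops 1)

17/2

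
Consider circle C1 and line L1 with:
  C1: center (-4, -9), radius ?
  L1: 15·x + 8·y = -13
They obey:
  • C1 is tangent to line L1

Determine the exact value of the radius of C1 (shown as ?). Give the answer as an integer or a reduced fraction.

7

1. [C1‖L1]  r_C1² − 49 = 0  ⇒  r_C1 = 7 (r>0 drops 1)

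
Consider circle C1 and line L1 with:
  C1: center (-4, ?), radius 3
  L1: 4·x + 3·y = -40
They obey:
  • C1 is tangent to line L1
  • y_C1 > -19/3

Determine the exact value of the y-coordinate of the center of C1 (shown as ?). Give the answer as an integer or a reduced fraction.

1. [C1‖L1]  y_C1² + 16y_C1 + 39 = 0  ⇒  y_C1 = -13 or -3
2. given y_C1 > -19/3: keep -3

-3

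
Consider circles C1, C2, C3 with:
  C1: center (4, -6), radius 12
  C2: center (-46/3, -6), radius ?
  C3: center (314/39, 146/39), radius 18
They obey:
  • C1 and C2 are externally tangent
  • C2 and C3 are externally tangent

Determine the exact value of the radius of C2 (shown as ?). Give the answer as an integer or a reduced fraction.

22/3

1. [ext C1·C2]  r_C2² + 24r_C2 − 2068/9 = 0  ⇒  r_C2 = 22/3 (r>0 drops 1)
2. [ext C2·C3]  r_C2² + 36r_C2 − 2860/9 = 0  ⇒  r_C2 = 22/3 (r>0 drops 1)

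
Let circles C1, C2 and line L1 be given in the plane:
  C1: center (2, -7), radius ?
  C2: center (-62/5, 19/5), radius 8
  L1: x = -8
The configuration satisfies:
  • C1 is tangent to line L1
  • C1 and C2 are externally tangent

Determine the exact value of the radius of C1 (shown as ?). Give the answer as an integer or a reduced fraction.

10

1. [C1‖L1]  r_C1² − 100 = 0  ⇒  r_C1 = 10 (r>0 drops 1)
2. [ext C1·C2]  r_C1² + 16r_C1 − 260 = 0  ⇒  r_C1 = 10 (r>0 drops 1)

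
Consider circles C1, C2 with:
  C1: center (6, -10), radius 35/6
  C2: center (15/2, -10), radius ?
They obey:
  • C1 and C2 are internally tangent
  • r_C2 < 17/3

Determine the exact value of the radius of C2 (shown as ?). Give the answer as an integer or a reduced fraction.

13/3

1. [int C1,C2]  r_C2² − (35/3)r_C2 + 286/9 = 0  ⇒  r_C2 = 13/3 or 22/3
2. given r_C2 < 17/3: keep 13/3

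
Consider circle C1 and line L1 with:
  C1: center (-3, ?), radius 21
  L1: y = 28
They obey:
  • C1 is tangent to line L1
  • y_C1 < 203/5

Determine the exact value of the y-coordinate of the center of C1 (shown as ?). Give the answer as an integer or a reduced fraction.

1. [C1‖L1]  y_C1² − 56y_C1 + 343 = 0  ⇒  y_C1 = 7 or 49
2. given y_C1 < 203/5: keep 7

7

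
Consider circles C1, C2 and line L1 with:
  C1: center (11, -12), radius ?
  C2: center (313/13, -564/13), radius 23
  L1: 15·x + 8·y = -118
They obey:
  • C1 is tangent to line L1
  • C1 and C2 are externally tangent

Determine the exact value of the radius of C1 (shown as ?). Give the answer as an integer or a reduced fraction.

11

1. [C1‖L1]  r_C1² − 121 = 0  ⇒  r_C1 = 11 (r>0 drops 1)
2. [ext C1·C2]  r_C1² + 46r_C1 − 627 = 0  ⇒  r_C1 = 11 (r>0 drops 1)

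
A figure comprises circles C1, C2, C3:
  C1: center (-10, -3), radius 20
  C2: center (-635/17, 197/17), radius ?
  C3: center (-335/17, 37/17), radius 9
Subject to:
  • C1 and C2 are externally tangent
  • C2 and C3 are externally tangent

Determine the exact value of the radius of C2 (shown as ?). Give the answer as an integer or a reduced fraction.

1. [ext C1·C2]  r_C2² + 40r_C2 − 561 = 0  ⇒  r_C2 = 11 (r>0 drops 1)
2. [ext C2·C3]  r_C2² + 18r_C2 − 319 = 0  ⇒  r_C2 = 11 (r>0 drops 1)

11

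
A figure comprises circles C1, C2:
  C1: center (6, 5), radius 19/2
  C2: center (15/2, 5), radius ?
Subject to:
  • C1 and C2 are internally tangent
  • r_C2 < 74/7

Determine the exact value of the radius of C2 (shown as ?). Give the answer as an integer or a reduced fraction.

1. [int C1,C2]  r_C2² − 19r_C2 + 88 = 0  ⇒  r_C2 = 8 or 11
2. given r_C2 < 74/7: keep 8

8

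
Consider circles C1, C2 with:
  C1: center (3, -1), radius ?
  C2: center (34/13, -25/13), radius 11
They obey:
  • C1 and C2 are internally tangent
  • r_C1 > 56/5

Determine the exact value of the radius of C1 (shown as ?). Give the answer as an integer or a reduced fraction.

1. [int C1,C2]  r_C1² − 22r_C1 + 120 = 0  ⇒  r_C1 = 10 or 12
2. given r_C1 > 56/5: keep 12

12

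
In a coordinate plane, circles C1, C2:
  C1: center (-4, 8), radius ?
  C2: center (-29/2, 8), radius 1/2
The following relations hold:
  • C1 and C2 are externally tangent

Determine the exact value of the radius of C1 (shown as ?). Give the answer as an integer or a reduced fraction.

10

1. [ext C1·C2]  r_C1² + 1r_C1 − 110 = 0  ⇒  r_C1 = 10 (r>0 drops 1)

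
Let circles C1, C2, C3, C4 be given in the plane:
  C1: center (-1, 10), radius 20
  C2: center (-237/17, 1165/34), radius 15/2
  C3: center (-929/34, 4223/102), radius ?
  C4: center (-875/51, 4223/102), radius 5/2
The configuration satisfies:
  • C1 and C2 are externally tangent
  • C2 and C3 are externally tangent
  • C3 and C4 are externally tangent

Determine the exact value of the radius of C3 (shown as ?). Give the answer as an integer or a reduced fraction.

1. [ext C2·C3]  r_C3² + 15r_C3 − 1564/9 = 0  ⇒  r_C3 = 23/3 (r>0 drops 1)
2. [ext C3·C4]  r_C3² + 5r_C3 − 874/9 = 0  ⇒  r_C3 = 23/3 (r>0 drops 1)

23/3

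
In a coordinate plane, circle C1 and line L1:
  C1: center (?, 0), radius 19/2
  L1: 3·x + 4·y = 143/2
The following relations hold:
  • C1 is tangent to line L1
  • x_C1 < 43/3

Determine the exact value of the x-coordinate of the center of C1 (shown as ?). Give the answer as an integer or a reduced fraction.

8

1. [C1‖L1]  x_C1² − (143/3)x_C1 + 952/3 = 0  ⇒  x_C1 = 8 or 119/3
2. given x_C1 < 43/3: keep 8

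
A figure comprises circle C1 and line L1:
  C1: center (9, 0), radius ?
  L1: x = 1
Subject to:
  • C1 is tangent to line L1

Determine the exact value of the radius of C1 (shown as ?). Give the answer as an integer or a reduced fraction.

1. [C1‖L1]  r_C1² − 64 = 0  ⇒  r_C1 = 8 (r>0 drops 1)

8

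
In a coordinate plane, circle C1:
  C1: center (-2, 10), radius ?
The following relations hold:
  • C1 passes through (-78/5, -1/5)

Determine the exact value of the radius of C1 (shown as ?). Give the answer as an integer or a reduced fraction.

17

1. [C1∋P]  r_C1² − 289 = 0  ⇒  r_C1 = 17 (r>0 drops 1)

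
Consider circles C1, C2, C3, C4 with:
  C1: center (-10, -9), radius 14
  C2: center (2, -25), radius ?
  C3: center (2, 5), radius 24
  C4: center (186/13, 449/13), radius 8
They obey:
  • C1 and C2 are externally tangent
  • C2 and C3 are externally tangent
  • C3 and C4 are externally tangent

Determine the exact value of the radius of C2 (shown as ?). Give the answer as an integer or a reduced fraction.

1. [ext C1·C2]  r_C2² + 28r_C2 − 204 = 0  ⇒  r_C2 = 6 (r>0 drops 1)
2. [ext C2·C3]  r_C2² + 48r_C2 − 324 = 0  ⇒  r_C2 = 6 (r>0 drops 1)

6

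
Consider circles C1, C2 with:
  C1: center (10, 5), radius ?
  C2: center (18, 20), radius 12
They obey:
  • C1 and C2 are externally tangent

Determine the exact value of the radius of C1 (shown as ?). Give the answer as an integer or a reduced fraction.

1. [ext C1·C2]  r_C1² + 24r_C1 − 145 = 0  ⇒  r_C1 = 5 (r>0 drops 1)

5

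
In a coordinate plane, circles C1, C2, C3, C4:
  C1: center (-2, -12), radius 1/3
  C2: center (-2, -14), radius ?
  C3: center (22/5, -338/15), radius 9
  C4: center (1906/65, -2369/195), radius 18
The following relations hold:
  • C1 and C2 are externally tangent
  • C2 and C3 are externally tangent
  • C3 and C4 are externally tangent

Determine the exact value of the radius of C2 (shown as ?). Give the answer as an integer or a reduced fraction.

1. [ext C1·C2]  r_C2² + (2/3)r_C2 − 35/9 = 0  ⇒  r_C2 = 5/3 (r>0 drops 1)
2. [ext C2·C3]  r_C2² + 18r_C2 − 295/9 = 0  ⇒  r_C2 = 5/3 (r>0 drops 1)

5/3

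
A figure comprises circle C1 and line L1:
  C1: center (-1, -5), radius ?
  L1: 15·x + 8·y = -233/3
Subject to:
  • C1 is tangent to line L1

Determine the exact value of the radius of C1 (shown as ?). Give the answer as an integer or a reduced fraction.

4/3

1. [C1‖L1]  r_C1² − 16/9 = 0  ⇒  r_C1 = 4/3 (r>0 drops 1)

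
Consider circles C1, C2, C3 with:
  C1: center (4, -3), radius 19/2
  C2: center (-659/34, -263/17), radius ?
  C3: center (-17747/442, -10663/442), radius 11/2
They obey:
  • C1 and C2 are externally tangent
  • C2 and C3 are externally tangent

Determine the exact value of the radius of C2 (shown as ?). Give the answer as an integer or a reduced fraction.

1. [ext C1·C2]  r_C2² + 19r_C2 − 612 = 0  ⇒  r_C2 = 17 (r>0 drops 1)
2. [ext C2·C3]  r_C2² + 11r_C2 − 476 = 0  ⇒  r_C2 = 17 (r>0 drops 1)

17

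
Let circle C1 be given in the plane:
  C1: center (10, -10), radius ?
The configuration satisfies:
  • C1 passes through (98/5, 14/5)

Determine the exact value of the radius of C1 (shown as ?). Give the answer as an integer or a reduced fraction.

16

1. [C1∋P]  r_C1² − 256 = 0  ⇒  r_C1 = 16 (r>0 drops 1)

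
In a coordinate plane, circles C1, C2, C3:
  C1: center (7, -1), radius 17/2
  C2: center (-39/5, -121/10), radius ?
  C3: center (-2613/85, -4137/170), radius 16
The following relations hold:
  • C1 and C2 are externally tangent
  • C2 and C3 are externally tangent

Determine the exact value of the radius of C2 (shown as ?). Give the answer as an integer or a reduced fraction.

1. [ext C1·C2]  r_C2² + 17r_C2 − 270 = 0  ⇒  r_C2 = 10 (r>0 drops 1)
2. [ext C2·C3]  r_C2² + 32r_C2 − 420 = 0  ⇒  r_C2 = 10 (r>0 drops 1)

10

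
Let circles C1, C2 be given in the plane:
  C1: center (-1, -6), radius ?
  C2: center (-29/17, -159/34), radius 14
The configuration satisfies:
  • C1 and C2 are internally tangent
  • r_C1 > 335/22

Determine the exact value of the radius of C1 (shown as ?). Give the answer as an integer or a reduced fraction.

31/2

1. [int C1,C2]  r_C1² − 28r_C1 + 775/4 = 0  ⇒  r_C1 = 25/2 or 31/2
2. given r_C1 > 335/22: keep 31/2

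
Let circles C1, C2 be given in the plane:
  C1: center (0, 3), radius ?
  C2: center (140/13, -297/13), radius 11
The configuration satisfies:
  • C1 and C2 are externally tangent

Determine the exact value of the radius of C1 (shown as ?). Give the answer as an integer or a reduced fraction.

17

1. [ext C1·C2]  r_C1² + 22r_C1 − 663 = 0  ⇒  r_C1 = 17 (r>0 drops 1)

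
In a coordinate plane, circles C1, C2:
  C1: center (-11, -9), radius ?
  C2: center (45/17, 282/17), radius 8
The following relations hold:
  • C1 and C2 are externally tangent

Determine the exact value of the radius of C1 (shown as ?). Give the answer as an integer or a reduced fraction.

1. [ext C1·C2]  r_C1² + 16r_C1 − 777 = 0  ⇒  r_C1 = 21 (r>0 drops 1)

21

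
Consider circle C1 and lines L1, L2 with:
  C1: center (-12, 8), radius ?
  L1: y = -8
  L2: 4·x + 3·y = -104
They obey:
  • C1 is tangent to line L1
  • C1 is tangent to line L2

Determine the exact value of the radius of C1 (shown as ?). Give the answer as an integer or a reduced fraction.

1. [C1‖L1]  r_C1² − 256 = 0  ⇒  r_C1 = 16 (r>0 drops 1)
2. [C1‖L2]  r_C1² − 256 = 0  ⇒  r_C1 = 16 (r>0 drops 1)

16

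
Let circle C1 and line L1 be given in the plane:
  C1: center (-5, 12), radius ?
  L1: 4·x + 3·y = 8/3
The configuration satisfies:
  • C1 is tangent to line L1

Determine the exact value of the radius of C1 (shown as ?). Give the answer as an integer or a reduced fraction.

1. [C1‖L1]  r_C1² − 64/9 = 0  ⇒  r_C1 = 8/3 (r>0 drops 1)

8/3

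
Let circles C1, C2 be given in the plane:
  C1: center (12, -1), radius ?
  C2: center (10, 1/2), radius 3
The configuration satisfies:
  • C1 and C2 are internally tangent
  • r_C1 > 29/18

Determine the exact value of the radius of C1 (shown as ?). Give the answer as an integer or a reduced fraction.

11/2

1. [int C1,C2]  r_C1² − 6r_C1 + 11/4 = 0  ⇒  r_C1 = 1/2 or 11/2
2. given r_C1 > 29/18: keep 11/2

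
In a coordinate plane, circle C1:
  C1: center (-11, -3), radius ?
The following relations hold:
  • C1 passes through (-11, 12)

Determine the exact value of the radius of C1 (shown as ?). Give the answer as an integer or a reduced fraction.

1. [C1∋P]  r_C1² − 225 = 0  ⇒  r_C1 = 15 (r>0 drops 1)

15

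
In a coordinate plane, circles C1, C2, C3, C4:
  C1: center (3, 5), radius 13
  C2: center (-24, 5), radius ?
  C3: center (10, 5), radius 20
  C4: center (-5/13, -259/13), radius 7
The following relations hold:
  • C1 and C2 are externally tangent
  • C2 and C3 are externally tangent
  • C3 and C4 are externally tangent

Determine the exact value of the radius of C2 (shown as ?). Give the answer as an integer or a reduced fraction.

14

1. [ext C1·C2]  r_C2² + 26r_C2 − 560 = 0  ⇒  r_C2 = 14 (r>0 drops 1)
2. [ext C2·C3]  r_C2² + 40r_C2 − 756 = 0  ⇒  r_C2 = 14 (r>0 drops 1)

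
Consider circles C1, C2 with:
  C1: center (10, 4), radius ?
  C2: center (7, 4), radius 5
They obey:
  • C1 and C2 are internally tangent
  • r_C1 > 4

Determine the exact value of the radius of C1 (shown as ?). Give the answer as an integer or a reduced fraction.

8

1. [int C1,C2]  r_C1² − 10r_C1 + 16 = 0  ⇒  r_C1 = 2 or 8
2. given r_C1 > 4: keep 8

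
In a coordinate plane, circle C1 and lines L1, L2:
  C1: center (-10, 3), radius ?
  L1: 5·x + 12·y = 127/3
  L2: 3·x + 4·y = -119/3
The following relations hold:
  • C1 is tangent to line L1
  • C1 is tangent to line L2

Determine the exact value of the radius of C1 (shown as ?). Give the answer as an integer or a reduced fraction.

1. [C1‖L1]  r_C1² − 169/9 = 0  ⇒  r_C1 = 13/3 (r>0 drops 1)
2. [C1‖L2]  r_C1² − 169/9 = 0  ⇒  r_C1 = 13/3 (r>0 drops 1)

13/3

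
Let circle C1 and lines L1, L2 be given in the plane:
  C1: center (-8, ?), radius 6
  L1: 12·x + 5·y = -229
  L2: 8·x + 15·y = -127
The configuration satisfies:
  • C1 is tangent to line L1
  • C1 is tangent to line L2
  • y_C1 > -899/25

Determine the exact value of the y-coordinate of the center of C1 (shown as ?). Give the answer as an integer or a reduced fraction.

-11

1. [C1‖L1]  y_C1² + (266/5)y_C1 + 2321/5 = 0  ⇒  y_C1 = -211/5 or -11
2. [C1‖L2]  y_C1² + (42/5)y_C1 − 143/5 = 0  ⇒  y_C1 = -11 or 13/5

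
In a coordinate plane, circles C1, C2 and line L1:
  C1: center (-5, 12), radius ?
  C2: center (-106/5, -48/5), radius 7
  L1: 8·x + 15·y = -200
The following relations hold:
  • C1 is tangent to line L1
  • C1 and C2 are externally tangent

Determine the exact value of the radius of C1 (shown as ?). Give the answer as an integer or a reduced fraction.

20

1. [C1‖L1]  r_C1² − 400 = 0  ⇒  r_C1 = 20 (r>0 drops 1)
2. [ext C1·C2]  r_C1² + 14r_C1 − 680 = 0  ⇒  r_C1 = 20 (r>0 drops 1)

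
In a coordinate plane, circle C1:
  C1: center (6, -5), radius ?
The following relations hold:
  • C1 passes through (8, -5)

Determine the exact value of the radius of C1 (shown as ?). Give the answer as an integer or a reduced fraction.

1. [C1∋P]  r_C1² − 4 = 0  ⇒  r_C1 = 2 (r>0 drops 1)

2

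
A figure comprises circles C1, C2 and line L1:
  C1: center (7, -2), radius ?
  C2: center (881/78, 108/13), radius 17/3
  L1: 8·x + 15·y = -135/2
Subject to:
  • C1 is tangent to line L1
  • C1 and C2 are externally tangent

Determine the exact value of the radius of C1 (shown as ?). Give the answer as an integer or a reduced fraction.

11/2

1. [C1‖L1]  r_C1² − 121/4 = 0  ⇒  r_C1 = 11/2 (r>0 drops 1)
2. [ext C1·C2]  r_C1² + (34/3)r_C1 − 1111/12 = 0  ⇒  r_C1 = 11/2 (r>0 drops 1)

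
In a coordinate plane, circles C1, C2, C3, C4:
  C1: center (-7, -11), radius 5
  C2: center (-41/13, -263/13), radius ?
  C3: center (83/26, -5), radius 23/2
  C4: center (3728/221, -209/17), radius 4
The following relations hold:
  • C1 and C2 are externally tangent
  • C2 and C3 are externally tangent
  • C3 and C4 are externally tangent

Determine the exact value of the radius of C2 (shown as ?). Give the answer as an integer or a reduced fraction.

5

1. [ext C1·C2]  r_C2² + 10r_C2 − 75 = 0  ⇒  r_C2 = 5 (r>0 drops 1)
2. [ext C2·C3]  r_C2² + 23r_C2 − 140 = 0  ⇒  r_C2 = 5 (r>0 drops 1)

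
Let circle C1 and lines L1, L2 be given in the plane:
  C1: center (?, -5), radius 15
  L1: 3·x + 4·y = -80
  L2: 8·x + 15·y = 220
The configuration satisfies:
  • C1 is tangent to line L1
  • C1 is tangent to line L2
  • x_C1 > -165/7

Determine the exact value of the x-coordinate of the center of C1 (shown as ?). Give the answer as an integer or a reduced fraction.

5

1. [C1‖L1]  x_C1² + 40x_C1 − 225 = 0  ⇒  x_C1 = -45 or 5
2. [C1‖L2]  x_C1² − (295/4)x_C1 + 1375/4 = 0  ⇒  x_C1 = 5 or 275/4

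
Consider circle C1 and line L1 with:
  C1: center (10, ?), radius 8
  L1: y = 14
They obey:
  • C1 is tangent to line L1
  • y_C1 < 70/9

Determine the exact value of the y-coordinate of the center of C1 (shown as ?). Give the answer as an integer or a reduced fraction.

1. [C1‖L1]  y_C1² − 28y_C1 + 132 = 0  ⇒  y_C1 = 6 or 22
2. given y_C1 < 70/9: keep 6

6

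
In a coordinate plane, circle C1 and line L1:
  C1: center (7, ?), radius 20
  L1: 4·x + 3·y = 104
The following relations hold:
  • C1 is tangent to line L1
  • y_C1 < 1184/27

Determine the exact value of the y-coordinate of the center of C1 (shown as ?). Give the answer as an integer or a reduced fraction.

1. [C1‖L1]  y_C1² − (152/3)y_C1 − 1408/3 = 0  ⇒  y_C1 = -8 or 176/3
2. given y_C1 < 1184/27: keep -8

-8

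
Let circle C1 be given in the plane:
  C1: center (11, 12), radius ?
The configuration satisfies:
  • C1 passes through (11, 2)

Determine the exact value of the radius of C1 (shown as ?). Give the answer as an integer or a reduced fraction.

1. [C1∋P]  r_C1² − 100 = 0  ⇒  r_C1 = 10 (r>0 drops 1)

10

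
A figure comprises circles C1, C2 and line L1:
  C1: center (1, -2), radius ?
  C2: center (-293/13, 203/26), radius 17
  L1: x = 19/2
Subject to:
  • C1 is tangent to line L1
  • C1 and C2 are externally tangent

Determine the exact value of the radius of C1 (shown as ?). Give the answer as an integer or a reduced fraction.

1. [C1‖L1]  r_C1² − 289/4 = 0  ⇒  r_C1 = 17/2 (r>0 drops 1)
2. [ext C1·C2]  r_C1² + 34r_C1 − 1445/4 = 0  ⇒  r_C1 = 17/2 (r>0 drops 1)

17/2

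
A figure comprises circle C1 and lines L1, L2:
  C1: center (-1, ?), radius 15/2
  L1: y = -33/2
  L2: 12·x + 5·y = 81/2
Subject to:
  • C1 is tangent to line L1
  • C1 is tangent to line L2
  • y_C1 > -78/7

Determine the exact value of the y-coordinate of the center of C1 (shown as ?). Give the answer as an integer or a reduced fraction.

1. [C1‖L1]  y_C1² + 33y_C1 + 216 = 0  ⇒  y_C1 = -24 or -9
2. [C1‖L2]  y_C1² − 21y_C1 − 270 = 0  ⇒  y_C1 = -9 or 30

-9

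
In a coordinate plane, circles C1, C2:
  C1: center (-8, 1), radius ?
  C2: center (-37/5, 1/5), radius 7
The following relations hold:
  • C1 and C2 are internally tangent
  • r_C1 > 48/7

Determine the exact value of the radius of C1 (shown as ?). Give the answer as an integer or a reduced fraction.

8

1. [int C1,C2]  r_C1² − 14r_C1 + 48 = 0  ⇒  r_C1 = 6 or 8
2. given r_C1 > 48/7: keep 8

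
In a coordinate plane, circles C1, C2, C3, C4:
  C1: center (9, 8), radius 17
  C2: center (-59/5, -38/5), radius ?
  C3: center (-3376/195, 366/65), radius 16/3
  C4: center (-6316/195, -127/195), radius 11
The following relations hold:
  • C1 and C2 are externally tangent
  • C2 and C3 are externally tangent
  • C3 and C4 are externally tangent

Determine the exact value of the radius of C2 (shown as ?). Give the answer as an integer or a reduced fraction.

1. [ext C1·C2]  r_C2² + 34r_C2 − 387 = 0  ⇒  r_C2 = 9 (r>0 drops 1)
2. [ext C2·C3]  r_C2² + (32/3)r_C2 − 177 = 0  ⇒  r_C2 = 9 (r>0 drops 1)

9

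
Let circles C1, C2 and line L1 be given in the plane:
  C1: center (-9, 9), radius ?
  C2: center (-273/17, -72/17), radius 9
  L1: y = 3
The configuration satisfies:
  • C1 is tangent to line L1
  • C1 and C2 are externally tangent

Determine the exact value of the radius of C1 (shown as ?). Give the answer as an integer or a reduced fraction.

1. [C1‖L1]  r_C1² − 36 = 0  ⇒  r_C1 = 6 (r>0 drops 1)
2. [ext C1·C2]  r_C1² + 18r_C1 − 144 = 0  ⇒  r_C1 = 6 (r>0 drops 1)

6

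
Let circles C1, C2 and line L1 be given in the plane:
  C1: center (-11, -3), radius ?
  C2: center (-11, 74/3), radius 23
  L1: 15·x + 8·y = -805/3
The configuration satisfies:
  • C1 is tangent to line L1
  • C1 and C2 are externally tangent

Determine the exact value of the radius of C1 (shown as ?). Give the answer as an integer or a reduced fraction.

1. [C1‖L1]  r_C1² − 196/9 = 0  ⇒  r_C1 = 14/3 (r>0 drops 1)
2. [ext C1·C2]  r_C1² + 46r_C1 − 2128/9 = 0  ⇒  r_C1 = 14/3 (r>0 drops 1)

14/3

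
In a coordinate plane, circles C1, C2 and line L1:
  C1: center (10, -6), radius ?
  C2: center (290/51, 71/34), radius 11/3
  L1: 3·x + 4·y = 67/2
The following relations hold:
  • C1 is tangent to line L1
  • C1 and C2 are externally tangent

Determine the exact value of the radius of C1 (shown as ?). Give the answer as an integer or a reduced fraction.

1. [C1‖L1]  r_C1² − 121/4 = 0  ⇒  r_C1 = 11/2 (r>0 drops 1)
2. [ext C1·C2]  r_C1² + (22/3)r_C1 − 847/12 = 0  ⇒  r_C1 = 11/2 (r>0 drops 1)

11/2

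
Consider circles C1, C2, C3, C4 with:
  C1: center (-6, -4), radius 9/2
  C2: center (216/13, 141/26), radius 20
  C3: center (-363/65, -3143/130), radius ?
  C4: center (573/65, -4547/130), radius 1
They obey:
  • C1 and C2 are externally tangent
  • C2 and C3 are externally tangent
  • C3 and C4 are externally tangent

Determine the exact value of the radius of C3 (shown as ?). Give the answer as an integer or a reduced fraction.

17

1. [ext C2·C3]  r_C3² + 40r_C3 − 969 = 0  ⇒  r_C3 = 17 (r>0 drops 1)
2. [ext C3·C4]  r_C3² + 2r_C3 − 323 = 0  ⇒  r_C3 = 17 (r>0 drops 1)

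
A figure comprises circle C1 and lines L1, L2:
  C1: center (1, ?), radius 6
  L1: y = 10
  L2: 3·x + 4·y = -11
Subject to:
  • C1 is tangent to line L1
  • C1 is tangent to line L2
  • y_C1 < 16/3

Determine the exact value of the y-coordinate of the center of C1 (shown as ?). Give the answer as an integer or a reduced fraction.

4

1. [C1‖L1]  y_C1² − 20y_C1 + 64 = 0  ⇒  y_C1 = 4 or 16
2. [C1‖L2]  y_C1² + 7y_C1 − 44 = 0  ⇒  y_C1 = -11 or 4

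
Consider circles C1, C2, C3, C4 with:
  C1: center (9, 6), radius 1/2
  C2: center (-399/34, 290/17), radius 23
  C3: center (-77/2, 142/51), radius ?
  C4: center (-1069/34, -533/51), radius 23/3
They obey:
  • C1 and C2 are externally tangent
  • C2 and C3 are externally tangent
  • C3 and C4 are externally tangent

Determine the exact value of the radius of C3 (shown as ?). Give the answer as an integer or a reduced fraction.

22/3

1. [ext C2·C3]  r_C3² + 46r_C3 − 3520/9 = 0  ⇒  r_C3 = 22/3 (r>0 drops 1)
2. [ext C3·C4]  r_C3² + (46/3)r_C3 − 1496/9 = 0  ⇒  r_C3 = 22/3 (r>0 drops 1)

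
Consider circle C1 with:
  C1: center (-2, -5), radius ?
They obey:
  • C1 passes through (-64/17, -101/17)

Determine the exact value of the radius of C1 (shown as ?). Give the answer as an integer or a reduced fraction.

2

1. [C1∋P]  r_C1² − 4 = 0  ⇒  r_C1 = 2 (r>0 drops 1)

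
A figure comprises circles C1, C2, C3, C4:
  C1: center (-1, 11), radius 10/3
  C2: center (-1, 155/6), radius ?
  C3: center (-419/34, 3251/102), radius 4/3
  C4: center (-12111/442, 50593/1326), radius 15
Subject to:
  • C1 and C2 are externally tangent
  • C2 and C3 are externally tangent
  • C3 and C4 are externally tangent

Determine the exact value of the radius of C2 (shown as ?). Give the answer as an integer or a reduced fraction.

23/2

1. [ext C1·C2]  r_C2² + (20/3)r_C2 − 2507/12 = 0  ⇒  r_C2 = 23/2 (r>0 drops 1)
2. [ext C2·C3]  r_C2² + (8/3)r_C2 − 1955/12 = 0  ⇒  r_C2 = 23/2 (r>0 drops 1)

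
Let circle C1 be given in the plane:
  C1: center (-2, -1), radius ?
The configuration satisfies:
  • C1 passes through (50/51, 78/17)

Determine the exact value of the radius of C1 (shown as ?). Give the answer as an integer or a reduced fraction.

19/3

1. [C1∋P]  r_C1² − 361/9 = 0  ⇒  r_C1 = 19/3 (r>0 drops 1)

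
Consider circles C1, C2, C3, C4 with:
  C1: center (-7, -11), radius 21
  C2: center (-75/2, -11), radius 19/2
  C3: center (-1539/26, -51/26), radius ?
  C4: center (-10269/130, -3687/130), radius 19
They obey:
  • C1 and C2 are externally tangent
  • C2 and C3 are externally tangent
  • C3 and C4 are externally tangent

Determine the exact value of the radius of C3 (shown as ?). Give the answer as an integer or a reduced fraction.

1. [ext C2·C3]  r_C3² + 19r_C3 − 462 = 0  ⇒  r_C3 = 14 (r>0 drops 1)
2. [ext C3·C4]  r_C3² + 38r_C3 − 728 = 0  ⇒  r_C3 = 14 (r>0 drops 1)

14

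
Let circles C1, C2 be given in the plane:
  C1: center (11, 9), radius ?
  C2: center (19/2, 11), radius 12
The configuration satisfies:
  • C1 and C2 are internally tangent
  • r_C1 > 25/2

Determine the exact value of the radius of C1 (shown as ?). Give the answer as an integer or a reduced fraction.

1. [int C1,C2]  r_C1² − 24r_C1 + 551/4 = 0  ⇒  r_C1 = 19/2 or 29/2
2. given r_C1 > 25/2: keep 29/2

29/2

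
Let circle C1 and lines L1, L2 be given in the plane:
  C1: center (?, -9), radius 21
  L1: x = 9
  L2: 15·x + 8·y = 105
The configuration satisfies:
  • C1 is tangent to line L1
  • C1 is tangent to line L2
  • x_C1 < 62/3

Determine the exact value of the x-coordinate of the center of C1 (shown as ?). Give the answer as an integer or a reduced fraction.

-12

1. [C1‖L1]  x_C1² − 18x_C1 − 360 = 0  ⇒  x_C1 = -12 or 30
2. [C1‖L2]  x_C1² − (118/5)x_C1 − 2136/5 = 0  ⇒  x_C1 = -12 or 178/5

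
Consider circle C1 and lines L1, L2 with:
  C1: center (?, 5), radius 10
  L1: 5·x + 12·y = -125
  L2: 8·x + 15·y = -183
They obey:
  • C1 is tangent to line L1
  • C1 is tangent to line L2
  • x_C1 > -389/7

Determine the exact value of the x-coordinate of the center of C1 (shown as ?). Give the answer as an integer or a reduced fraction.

1. [C1‖L1]  x_C1² + 74x_C1 + 693 = 0  ⇒  x_C1 = -63 or -11
2. [C1‖L2]  x_C1² + (129/2)x_C1 + 1177/2 = 0  ⇒  x_C1 = -107/2 or -11

-11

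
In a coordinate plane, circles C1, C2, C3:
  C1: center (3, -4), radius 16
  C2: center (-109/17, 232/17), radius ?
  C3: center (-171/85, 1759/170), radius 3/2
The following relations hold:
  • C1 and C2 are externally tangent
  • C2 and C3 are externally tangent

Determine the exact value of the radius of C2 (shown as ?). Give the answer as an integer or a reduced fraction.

1. [ext C1·C2]  r_C2² + 32r_C2 − 144 = 0  ⇒  r_C2 = 4 (r>0 drops 1)
2. [ext C2·C3]  r_C2² + 3r_C2 − 28 = 0  ⇒  r_C2 = 4 (r>0 drops 1)

4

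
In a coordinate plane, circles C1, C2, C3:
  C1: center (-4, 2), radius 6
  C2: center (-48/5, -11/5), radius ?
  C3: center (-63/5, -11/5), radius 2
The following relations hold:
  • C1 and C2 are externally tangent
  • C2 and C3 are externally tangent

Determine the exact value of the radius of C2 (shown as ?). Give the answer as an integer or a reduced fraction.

1. [ext C1·C2]  r_C2² + 12r_C2 − 13 = 0  ⇒  r_C2 = 1 (r>0 drops 1)
2. [ext C2·C3]  r_C2² + 4r_C2 − 5 = 0  ⇒  r_C2 = 1 (r>0 drops 1)

1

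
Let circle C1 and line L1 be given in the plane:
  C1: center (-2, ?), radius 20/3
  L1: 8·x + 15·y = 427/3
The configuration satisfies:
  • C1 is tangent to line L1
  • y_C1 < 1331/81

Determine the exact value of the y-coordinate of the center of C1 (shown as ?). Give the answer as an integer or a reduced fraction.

1. [C1‖L1]  y_C1² − (190/9)y_C1 + 163/3 = 0  ⇒  y_C1 = 3 or 163/9
2. given y_C1 < 1331/81: keep 3

3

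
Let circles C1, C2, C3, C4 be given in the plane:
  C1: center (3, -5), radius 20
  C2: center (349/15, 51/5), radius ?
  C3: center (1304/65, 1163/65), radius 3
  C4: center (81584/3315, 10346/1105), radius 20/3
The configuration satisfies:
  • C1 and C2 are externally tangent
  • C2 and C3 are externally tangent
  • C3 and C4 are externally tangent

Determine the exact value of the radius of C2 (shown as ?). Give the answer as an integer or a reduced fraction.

1. [ext C1·C2]  r_C2² + 40r_C2 − 2176/9 = 0  ⇒  r_C2 = 16/3 (r>0 drops 1)
2. [ext C2·C3]  r_C2² + 6r_C2 − 544/9 = 0  ⇒  r_C2 = 16/3 (r>0 drops 1)

16/3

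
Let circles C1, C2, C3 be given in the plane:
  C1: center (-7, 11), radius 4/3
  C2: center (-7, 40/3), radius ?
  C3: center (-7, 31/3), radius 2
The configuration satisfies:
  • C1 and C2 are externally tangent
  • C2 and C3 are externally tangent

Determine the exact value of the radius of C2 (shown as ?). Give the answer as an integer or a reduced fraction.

1. [ext C1·C2]  r_C2² + (8/3)r_C2 − 11/3 = 0  ⇒  r_C2 = 1 (r>0 drops 1)
2. [ext C2·C3]  r_C2² + 4r_C2 − 5 = 0  ⇒  r_C2 = 1 (r>0 drops 1)

1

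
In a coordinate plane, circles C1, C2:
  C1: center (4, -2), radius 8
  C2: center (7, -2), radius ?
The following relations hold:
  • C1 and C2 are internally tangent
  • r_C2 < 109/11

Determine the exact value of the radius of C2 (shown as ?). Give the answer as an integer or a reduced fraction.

5

1. [int C1,C2]  r_C2² − 16r_C2 + 55 = 0  ⇒  r_C2 = 5 or 11
2. given r_C2 < 109/11: keep 5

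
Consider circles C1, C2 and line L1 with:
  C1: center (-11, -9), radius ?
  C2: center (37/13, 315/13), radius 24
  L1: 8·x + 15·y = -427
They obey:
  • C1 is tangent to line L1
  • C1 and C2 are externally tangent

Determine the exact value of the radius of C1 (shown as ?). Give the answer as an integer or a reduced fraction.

1. [C1‖L1]  r_C1² − 144 = 0  ⇒  r_C1 = 12 (r>0 drops 1)
2. [ext C1·C2]  r_C1² + 48r_C1 − 720 = 0  ⇒  r_C1 = 12 (r>0 drops 1)

12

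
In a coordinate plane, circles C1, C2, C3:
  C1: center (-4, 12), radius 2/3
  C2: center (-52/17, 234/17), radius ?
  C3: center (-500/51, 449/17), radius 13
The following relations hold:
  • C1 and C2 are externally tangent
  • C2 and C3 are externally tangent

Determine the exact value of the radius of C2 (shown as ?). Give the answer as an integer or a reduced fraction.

1. [ext C1·C2]  r_C2² + (4/3)r_C2 − 32/9 = 0  ⇒  r_C2 = 4/3 (r>0 drops 1)
2. [ext C2·C3]  r_C2² + 26r_C2 − 328/9 = 0  ⇒  r_C2 = 4/3 (r>0 drops 1)

4/3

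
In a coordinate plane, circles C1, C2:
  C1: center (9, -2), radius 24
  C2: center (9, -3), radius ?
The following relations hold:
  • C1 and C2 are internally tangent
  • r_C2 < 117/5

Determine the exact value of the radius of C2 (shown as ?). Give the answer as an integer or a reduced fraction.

1. [int C1,C2]  r_C2² − 48r_C2 + 575 = 0  ⇒  r_C2 = 23 or 25
2. given r_C2 < 117/5: keep 23

23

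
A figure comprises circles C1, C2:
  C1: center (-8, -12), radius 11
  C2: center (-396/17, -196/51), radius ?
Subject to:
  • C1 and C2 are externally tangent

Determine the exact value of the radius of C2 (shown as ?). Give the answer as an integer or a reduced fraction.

19/3

1. [ext C1·C2]  r_C2² + 22r_C2 − 1615/9 = 0  ⇒  r_C2 = 19/3 (r>0 drops 1)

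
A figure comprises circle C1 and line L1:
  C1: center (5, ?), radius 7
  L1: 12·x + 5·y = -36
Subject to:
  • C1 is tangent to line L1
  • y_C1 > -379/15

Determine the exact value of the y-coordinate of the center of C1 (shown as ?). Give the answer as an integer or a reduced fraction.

1. [C1‖L1]  y_C1² + (192/5)y_C1 + 187/5 = 0  ⇒  y_C1 = -187/5 or -1
2. given y_C1 > -379/15: keep -1

-1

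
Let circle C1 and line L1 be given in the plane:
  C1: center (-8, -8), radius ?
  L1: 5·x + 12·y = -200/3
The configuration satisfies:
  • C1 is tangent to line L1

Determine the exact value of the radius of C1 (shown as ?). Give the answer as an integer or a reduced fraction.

16/3

1. [C1‖L1]  r_C1² − 256/9 = 0  ⇒  r_C1 = 16/3 (r>0 drops 1)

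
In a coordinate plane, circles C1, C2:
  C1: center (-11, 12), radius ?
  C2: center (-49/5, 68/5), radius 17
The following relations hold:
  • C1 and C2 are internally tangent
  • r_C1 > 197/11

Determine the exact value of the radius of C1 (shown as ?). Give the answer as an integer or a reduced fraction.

19

1. [int C1,C2]  r_C1² − 34r_C1 + 285 = 0  ⇒  r_C1 = 15 or 19
2. given r_C1 > 197/11: keep 19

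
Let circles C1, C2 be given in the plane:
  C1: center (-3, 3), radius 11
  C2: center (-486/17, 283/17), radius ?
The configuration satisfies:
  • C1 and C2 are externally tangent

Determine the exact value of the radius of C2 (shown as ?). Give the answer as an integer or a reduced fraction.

18

1. [ext C1·C2]  r_C2² + 22r_C2 − 720 = 0  ⇒  r_C2 = 18 (r>0 drops 1)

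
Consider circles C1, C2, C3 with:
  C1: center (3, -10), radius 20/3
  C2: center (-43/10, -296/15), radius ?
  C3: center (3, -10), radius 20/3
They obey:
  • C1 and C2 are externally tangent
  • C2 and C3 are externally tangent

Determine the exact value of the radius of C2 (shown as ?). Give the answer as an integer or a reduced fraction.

1. [ext C1·C2]  r_C2² + (40/3)r_C2 − 1243/12 = 0  ⇒  r_C2 = 11/2 (r>0 drops 1)
2. [ext C2·C3]  r_C2² + (40/3)r_C2 − 1243/12 = 0  ⇒  r_C2 = 11/2 (r>0 drops 1)

11/2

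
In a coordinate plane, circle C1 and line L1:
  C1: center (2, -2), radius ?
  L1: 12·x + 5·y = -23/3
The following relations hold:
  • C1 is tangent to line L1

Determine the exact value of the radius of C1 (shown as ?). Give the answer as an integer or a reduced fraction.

1. [C1‖L1]  r_C1² − 25/9 = 0  ⇒  r_C1 = 5/3 (r>0 drops 1)

5/3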